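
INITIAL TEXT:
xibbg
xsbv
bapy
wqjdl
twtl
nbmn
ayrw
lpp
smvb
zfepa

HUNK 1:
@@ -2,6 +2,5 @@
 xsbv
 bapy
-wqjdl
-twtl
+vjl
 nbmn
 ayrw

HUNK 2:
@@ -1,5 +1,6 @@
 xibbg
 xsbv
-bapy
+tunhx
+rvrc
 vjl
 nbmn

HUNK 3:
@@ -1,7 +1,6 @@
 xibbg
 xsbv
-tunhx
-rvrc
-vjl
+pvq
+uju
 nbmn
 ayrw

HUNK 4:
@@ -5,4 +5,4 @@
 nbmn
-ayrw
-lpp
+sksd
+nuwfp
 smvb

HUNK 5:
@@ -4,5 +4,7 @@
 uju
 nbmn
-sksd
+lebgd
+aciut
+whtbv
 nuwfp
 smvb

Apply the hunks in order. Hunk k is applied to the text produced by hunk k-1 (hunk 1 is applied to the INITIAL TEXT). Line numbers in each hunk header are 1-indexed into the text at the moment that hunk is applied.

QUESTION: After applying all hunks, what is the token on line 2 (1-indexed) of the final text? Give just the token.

Answer: xsbv

Derivation:
Hunk 1: at line 2 remove [wqjdl,twtl] add [vjl] -> 9 lines: xibbg xsbv bapy vjl nbmn ayrw lpp smvb zfepa
Hunk 2: at line 1 remove [bapy] add [tunhx,rvrc] -> 10 lines: xibbg xsbv tunhx rvrc vjl nbmn ayrw lpp smvb zfepa
Hunk 3: at line 1 remove [tunhx,rvrc,vjl] add [pvq,uju] -> 9 lines: xibbg xsbv pvq uju nbmn ayrw lpp smvb zfepa
Hunk 4: at line 5 remove [ayrw,lpp] add [sksd,nuwfp] -> 9 lines: xibbg xsbv pvq uju nbmn sksd nuwfp smvb zfepa
Hunk 5: at line 4 remove [sksd] add [lebgd,aciut,whtbv] -> 11 lines: xibbg xsbv pvq uju nbmn lebgd aciut whtbv nuwfp smvb zfepa
Final line 2: xsbv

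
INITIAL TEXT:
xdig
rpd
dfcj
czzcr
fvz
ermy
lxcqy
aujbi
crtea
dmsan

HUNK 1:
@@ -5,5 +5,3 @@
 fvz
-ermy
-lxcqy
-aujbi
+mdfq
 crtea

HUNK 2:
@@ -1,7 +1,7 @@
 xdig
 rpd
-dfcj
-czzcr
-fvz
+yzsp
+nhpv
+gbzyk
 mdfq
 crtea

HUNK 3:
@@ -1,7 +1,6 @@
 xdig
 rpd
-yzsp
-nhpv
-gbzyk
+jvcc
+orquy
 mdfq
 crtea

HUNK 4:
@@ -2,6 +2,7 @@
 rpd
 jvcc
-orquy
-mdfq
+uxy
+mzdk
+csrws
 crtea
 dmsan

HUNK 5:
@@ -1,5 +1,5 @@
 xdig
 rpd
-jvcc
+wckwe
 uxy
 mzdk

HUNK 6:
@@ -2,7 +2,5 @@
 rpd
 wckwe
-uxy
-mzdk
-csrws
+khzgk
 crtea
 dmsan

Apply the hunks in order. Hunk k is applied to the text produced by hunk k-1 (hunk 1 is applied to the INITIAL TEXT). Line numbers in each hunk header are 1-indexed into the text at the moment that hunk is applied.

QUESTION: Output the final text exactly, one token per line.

Hunk 1: at line 5 remove [ermy,lxcqy,aujbi] add [mdfq] -> 8 lines: xdig rpd dfcj czzcr fvz mdfq crtea dmsan
Hunk 2: at line 1 remove [dfcj,czzcr,fvz] add [yzsp,nhpv,gbzyk] -> 8 lines: xdig rpd yzsp nhpv gbzyk mdfq crtea dmsan
Hunk 3: at line 1 remove [yzsp,nhpv,gbzyk] add [jvcc,orquy] -> 7 lines: xdig rpd jvcc orquy mdfq crtea dmsan
Hunk 4: at line 2 remove [orquy,mdfq] add [uxy,mzdk,csrws] -> 8 lines: xdig rpd jvcc uxy mzdk csrws crtea dmsan
Hunk 5: at line 1 remove [jvcc] add [wckwe] -> 8 lines: xdig rpd wckwe uxy mzdk csrws crtea dmsan
Hunk 6: at line 2 remove [uxy,mzdk,csrws] add [khzgk] -> 6 lines: xdig rpd wckwe khzgk crtea dmsan

Answer: xdig
rpd
wckwe
khzgk
crtea
dmsan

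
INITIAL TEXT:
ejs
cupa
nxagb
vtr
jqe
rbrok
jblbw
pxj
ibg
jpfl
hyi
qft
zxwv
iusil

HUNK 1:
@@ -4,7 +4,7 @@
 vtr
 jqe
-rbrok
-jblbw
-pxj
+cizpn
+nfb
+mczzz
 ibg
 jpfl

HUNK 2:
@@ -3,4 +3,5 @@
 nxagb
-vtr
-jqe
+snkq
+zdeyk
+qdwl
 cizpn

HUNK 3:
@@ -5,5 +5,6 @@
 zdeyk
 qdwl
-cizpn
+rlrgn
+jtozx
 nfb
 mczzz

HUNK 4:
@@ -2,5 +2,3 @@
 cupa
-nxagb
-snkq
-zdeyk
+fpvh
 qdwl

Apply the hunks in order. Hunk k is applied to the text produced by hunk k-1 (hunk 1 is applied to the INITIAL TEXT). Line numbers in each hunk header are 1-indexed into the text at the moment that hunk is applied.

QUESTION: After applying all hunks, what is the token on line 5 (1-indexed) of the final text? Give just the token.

Answer: rlrgn

Derivation:
Hunk 1: at line 4 remove [rbrok,jblbw,pxj] add [cizpn,nfb,mczzz] -> 14 lines: ejs cupa nxagb vtr jqe cizpn nfb mczzz ibg jpfl hyi qft zxwv iusil
Hunk 2: at line 3 remove [vtr,jqe] add [snkq,zdeyk,qdwl] -> 15 lines: ejs cupa nxagb snkq zdeyk qdwl cizpn nfb mczzz ibg jpfl hyi qft zxwv iusil
Hunk 3: at line 5 remove [cizpn] add [rlrgn,jtozx] -> 16 lines: ejs cupa nxagb snkq zdeyk qdwl rlrgn jtozx nfb mczzz ibg jpfl hyi qft zxwv iusil
Hunk 4: at line 2 remove [nxagb,snkq,zdeyk] add [fpvh] -> 14 lines: ejs cupa fpvh qdwl rlrgn jtozx nfb mczzz ibg jpfl hyi qft zxwv iusil
Final line 5: rlrgn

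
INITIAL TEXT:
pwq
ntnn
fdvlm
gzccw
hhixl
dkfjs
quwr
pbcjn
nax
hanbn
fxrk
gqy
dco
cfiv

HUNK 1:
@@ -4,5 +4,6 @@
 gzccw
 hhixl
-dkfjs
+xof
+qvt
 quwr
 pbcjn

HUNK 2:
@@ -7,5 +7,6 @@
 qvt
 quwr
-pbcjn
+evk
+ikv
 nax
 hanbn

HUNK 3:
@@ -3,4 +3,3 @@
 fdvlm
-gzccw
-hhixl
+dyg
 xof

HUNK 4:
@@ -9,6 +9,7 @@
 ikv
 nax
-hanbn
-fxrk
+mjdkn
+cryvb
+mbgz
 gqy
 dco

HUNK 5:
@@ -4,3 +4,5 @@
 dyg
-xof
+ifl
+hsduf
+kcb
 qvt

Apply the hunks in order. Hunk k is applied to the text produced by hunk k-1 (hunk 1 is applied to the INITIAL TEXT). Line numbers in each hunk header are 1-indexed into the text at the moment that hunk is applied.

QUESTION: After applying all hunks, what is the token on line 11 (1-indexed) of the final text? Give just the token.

Answer: ikv

Derivation:
Hunk 1: at line 4 remove [dkfjs] add [xof,qvt] -> 15 lines: pwq ntnn fdvlm gzccw hhixl xof qvt quwr pbcjn nax hanbn fxrk gqy dco cfiv
Hunk 2: at line 7 remove [pbcjn] add [evk,ikv] -> 16 lines: pwq ntnn fdvlm gzccw hhixl xof qvt quwr evk ikv nax hanbn fxrk gqy dco cfiv
Hunk 3: at line 3 remove [gzccw,hhixl] add [dyg] -> 15 lines: pwq ntnn fdvlm dyg xof qvt quwr evk ikv nax hanbn fxrk gqy dco cfiv
Hunk 4: at line 9 remove [hanbn,fxrk] add [mjdkn,cryvb,mbgz] -> 16 lines: pwq ntnn fdvlm dyg xof qvt quwr evk ikv nax mjdkn cryvb mbgz gqy dco cfiv
Hunk 5: at line 4 remove [xof] add [ifl,hsduf,kcb] -> 18 lines: pwq ntnn fdvlm dyg ifl hsduf kcb qvt quwr evk ikv nax mjdkn cryvb mbgz gqy dco cfiv
Final line 11: ikv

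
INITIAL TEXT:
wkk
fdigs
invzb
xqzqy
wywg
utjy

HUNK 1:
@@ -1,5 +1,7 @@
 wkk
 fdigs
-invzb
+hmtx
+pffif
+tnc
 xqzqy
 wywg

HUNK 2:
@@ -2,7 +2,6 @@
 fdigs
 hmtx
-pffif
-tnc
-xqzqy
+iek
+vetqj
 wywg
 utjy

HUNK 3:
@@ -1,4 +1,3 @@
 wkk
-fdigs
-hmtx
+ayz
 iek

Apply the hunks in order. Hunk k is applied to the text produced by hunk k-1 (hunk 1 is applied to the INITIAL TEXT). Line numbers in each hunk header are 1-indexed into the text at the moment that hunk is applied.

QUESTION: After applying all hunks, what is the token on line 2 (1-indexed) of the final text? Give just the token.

Hunk 1: at line 1 remove [invzb] add [hmtx,pffif,tnc] -> 8 lines: wkk fdigs hmtx pffif tnc xqzqy wywg utjy
Hunk 2: at line 2 remove [pffif,tnc,xqzqy] add [iek,vetqj] -> 7 lines: wkk fdigs hmtx iek vetqj wywg utjy
Hunk 3: at line 1 remove [fdigs,hmtx] add [ayz] -> 6 lines: wkk ayz iek vetqj wywg utjy
Final line 2: ayz

Answer: ayz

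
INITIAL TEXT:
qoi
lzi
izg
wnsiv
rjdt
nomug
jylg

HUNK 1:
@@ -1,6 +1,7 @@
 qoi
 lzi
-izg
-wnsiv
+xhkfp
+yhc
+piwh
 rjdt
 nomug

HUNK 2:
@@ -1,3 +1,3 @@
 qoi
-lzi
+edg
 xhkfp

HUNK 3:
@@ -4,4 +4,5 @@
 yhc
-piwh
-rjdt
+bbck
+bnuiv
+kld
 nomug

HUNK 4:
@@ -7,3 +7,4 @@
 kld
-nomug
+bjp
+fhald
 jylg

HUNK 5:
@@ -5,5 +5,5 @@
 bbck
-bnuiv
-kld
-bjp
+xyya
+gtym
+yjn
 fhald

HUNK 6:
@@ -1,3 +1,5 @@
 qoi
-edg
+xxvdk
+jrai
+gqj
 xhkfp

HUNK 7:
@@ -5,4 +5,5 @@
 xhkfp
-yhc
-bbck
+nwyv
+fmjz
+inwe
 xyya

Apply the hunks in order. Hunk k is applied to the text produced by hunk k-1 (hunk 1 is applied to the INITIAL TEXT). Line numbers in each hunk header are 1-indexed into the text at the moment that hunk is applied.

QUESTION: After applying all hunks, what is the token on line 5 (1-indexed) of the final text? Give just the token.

Hunk 1: at line 1 remove [izg,wnsiv] add [xhkfp,yhc,piwh] -> 8 lines: qoi lzi xhkfp yhc piwh rjdt nomug jylg
Hunk 2: at line 1 remove [lzi] add [edg] -> 8 lines: qoi edg xhkfp yhc piwh rjdt nomug jylg
Hunk 3: at line 4 remove [piwh,rjdt] add [bbck,bnuiv,kld] -> 9 lines: qoi edg xhkfp yhc bbck bnuiv kld nomug jylg
Hunk 4: at line 7 remove [nomug] add [bjp,fhald] -> 10 lines: qoi edg xhkfp yhc bbck bnuiv kld bjp fhald jylg
Hunk 5: at line 5 remove [bnuiv,kld,bjp] add [xyya,gtym,yjn] -> 10 lines: qoi edg xhkfp yhc bbck xyya gtym yjn fhald jylg
Hunk 6: at line 1 remove [edg] add [xxvdk,jrai,gqj] -> 12 lines: qoi xxvdk jrai gqj xhkfp yhc bbck xyya gtym yjn fhald jylg
Hunk 7: at line 5 remove [yhc,bbck] add [nwyv,fmjz,inwe] -> 13 lines: qoi xxvdk jrai gqj xhkfp nwyv fmjz inwe xyya gtym yjn fhald jylg
Final line 5: xhkfp

Answer: xhkfp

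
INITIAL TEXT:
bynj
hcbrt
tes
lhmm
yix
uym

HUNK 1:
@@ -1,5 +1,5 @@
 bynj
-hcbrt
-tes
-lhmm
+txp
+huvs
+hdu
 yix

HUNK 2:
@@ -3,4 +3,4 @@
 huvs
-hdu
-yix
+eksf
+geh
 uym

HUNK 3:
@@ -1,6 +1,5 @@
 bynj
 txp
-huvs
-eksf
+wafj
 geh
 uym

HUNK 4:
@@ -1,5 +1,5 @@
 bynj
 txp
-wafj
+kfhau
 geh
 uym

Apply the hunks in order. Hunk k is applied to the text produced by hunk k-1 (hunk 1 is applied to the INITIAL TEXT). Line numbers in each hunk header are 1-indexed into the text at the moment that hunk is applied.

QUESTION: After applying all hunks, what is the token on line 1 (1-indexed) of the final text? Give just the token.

Hunk 1: at line 1 remove [hcbrt,tes,lhmm] add [txp,huvs,hdu] -> 6 lines: bynj txp huvs hdu yix uym
Hunk 2: at line 3 remove [hdu,yix] add [eksf,geh] -> 6 lines: bynj txp huvs eksf geh uym
Hunk 3: at line 1 remove [huvs,eksf] add [wafj] -> 5 lines: bynj txp wafj geh uym
Hunk 4: at line 1 remove [wafj] add [kfhau] -> 5 lines: bynj txp kfhau geh uym
Final line 1: bynj

Answer: bynj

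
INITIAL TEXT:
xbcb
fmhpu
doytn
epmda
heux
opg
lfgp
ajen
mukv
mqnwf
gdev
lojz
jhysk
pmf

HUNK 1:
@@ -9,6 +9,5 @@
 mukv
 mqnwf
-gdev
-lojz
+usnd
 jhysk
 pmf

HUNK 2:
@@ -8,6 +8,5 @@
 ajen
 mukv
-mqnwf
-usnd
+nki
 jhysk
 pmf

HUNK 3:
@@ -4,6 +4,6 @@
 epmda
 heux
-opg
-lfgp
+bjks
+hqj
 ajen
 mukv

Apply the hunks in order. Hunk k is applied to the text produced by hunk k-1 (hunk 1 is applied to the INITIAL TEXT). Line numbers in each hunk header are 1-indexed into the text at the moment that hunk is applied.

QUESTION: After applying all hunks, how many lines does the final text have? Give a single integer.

Hunk 1: at line 9 remove [gdev,lojz] add [usnd] -> 13 lines: xbcb fmhpu doytn epmda heux opg lfgp ajen mukv mqnwf usnd jhysk pmf
Hunk 2: at line 8 remove [mqnwf,usnd] add [nki] -> 12 lines: xbcb fmhpu doytn epmda heux opg lfgp ajen mukv nki jhysk pmf
Hunk 3: at line 4 remove [opg,lfgp] add [bjks,hqj] -> 12 lines: xbcb fmhpu doytn epmda heux bjks hqj ajen mukv nki jhysk pmf
Final line count: 12

Answer: 12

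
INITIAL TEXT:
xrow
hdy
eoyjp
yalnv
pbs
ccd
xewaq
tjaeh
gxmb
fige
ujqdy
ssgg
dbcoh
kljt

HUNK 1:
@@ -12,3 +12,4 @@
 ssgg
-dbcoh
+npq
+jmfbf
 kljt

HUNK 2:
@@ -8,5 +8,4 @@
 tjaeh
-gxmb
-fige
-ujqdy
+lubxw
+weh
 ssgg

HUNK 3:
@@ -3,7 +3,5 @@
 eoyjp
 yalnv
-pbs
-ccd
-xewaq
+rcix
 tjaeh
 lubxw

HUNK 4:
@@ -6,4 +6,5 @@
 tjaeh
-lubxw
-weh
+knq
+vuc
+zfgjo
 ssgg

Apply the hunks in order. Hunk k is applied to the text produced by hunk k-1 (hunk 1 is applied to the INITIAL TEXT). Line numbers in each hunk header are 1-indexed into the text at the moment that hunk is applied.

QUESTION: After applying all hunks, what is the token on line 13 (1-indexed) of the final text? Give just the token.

Answer: kljt

Derivation:
Hunk 1: at line 12 remove [dbcoh] add [npq,jmfbf] -> 15 lines: xrow hdy eoyjp yalnv pbs ccd xewaq tjaeh gxmb fige ujqdy ssgg npq jmfbf kljt
Hunk 2: at line 8 remove [gxmb,fige,ujqdy] add [lubxw,weh] -> 14 lines: xrow hdy eoyjp yalnv pbs ccd xewaq tjaeh lubxw weh ssgg npq jmfbf kljt
Hunk 3: at line 3 remove [pbs,ccd,xewaq] add [rcix] -> 12 lines: xrow hdy eoyjp yalnv rcix tjaeh lubxw weh ssgg npq jmfbf kljt
Hunk 4: at line 6 remove [lubxw,weh] add [knq,vuc,zfgjo] -> 13 lines: xrow hdy eoyjp yalnv rcix tjaeh knq vuc zfgjo ssgg npq jmfbf kljt
Final line 13: kljt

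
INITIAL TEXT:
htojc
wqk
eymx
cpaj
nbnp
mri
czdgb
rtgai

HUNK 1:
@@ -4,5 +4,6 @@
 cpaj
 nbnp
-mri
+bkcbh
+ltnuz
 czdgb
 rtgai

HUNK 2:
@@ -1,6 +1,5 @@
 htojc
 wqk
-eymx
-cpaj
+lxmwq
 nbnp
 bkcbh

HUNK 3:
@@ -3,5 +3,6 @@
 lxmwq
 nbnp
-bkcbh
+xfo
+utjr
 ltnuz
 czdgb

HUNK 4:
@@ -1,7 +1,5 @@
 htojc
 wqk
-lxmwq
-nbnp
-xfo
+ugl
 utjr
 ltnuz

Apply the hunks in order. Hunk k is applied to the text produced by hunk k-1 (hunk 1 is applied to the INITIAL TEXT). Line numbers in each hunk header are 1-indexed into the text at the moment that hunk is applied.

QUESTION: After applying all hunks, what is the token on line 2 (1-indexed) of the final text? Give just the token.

Answer: wqk

Derivation:
Hunk 1: at line 4 remove [mri] add [bkcbh,ltnuz] -> 9 lines: htojc wqk eymx cpaj nbnp bkcbh ltnuz czdgb rtgai
Hunk 2: at line 1 remove [eymx,cpaj] add [lxmwq] -> 8 lines: htojc wqk lxmwq nbnp bkcbh ltnuz czdgb rtgai
Hunk 3: at line 3 remove [bkcbh] add [xfo,utjr] -> 9 lines: htojc wqk lxmwq nbnp xfo utjr ltnuz czdgb rtgai
Hunk 4: at line 1 remove [lxmwq,nbnp,xfo] add [ugl] -> 7 lines: htojc wqk ugl utjr ltnuz czdgb rtgai
Final line 2: wqk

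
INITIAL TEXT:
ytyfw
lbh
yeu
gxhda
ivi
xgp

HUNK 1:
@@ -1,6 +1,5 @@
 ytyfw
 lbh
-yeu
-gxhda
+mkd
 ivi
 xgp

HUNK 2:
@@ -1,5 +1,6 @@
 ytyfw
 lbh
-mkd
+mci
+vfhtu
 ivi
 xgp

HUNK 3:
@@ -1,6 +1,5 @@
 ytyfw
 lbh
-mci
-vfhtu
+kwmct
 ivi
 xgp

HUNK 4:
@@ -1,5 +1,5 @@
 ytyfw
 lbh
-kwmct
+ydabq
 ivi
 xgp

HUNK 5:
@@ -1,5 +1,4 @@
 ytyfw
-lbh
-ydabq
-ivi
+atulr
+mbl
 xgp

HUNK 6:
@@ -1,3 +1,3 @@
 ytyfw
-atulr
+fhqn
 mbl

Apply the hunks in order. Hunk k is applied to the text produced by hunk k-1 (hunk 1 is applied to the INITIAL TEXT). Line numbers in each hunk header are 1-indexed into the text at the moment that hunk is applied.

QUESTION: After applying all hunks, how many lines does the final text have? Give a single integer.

Answer: 4

Derivation:
Hunk 1: at line 1 remove [yeu,gxhda] add [mkd] -> 5 lines: ytyfw lbh mkd ivi xgp
Hunk 2: at line 1 remove [mkd] add [mci,vfhtu] -> 6 lines: ytyfw lbh mci vfhtu ivi xgp
Hunk 3: at line 1 remove [mci,vfhtu] add [kwmct] -> 5 lines: ytyfw lbh kwmct ivi xgp
Hunk 4: at line 1 remove [kwmct] add [ydabq] -> 5 lines: ytyfw lbh ydabq ivi xgp
Hunk 5: at line 1 remove [lbh,ydabq,ivi] add [atulr,mbl] -> 4 lines: ytyfw atulr mbl xgp
Hunk 6: at line 1 remove [atulr] add [fhqn] -> 4 lines: ytyfw fhqn mbl xgp
Final line count: 4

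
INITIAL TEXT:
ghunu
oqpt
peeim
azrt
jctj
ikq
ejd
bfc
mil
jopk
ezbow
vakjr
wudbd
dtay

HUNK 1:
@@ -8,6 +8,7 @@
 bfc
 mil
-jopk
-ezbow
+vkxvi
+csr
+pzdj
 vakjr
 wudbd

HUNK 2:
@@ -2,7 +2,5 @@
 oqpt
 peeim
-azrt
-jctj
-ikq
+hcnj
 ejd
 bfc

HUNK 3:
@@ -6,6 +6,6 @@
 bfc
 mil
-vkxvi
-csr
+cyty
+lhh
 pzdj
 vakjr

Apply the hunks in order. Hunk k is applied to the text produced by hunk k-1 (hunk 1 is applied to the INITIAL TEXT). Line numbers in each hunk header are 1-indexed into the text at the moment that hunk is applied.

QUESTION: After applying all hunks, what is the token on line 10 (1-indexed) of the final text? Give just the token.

Answer: pzdj

Derivation:
Hunk 1: at line 8 remove [jopk,ezbow] add [vkxvi,csr,pzdj] -> 15 lines: ghunu oqpt peeim azrt jctj ikq ejd bfc mil vkxvi csr pzdj vakjr wudbd dtay
Hunk 2: at line 2 remove [azrt,jctj,ikq] add [hcnj] -> 13 lines: ghunu oqpt peeim hcnj ejd bfc mil vkxvi csr pzdj vakjr wudbd dtay
Hunk 3: at line 6 remove [vkxvi,csr] add [cyty,lhh] -> 13 lines: ghunu oqpt peeim hcnj ejd bfc mil cyty lhh pzdj vakjr wudbd dtay
Final line 10: pzdj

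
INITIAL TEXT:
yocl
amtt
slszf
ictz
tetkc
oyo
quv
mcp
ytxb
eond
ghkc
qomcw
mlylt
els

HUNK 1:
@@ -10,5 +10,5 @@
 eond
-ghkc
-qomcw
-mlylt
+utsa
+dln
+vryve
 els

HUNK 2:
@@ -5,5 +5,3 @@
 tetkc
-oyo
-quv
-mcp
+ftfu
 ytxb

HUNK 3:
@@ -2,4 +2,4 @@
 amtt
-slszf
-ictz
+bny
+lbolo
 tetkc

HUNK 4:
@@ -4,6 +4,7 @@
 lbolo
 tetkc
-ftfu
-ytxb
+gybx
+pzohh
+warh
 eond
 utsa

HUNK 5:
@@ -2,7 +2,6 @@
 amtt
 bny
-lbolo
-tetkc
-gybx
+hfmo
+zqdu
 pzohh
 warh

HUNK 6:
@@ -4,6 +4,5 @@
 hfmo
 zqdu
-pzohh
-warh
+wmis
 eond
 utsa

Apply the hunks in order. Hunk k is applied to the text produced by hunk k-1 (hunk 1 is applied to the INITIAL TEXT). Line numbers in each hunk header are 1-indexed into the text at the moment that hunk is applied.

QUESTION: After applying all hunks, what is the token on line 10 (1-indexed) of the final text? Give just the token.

Answer: vryve

Derivation:
Hunk 1: at line 10 remove [ghkc,qomcw,mlylt] add [utsa,dln,vryve] -> 14 lines: yocl amtt slszf ictz tetkc oyo quv mcp ytxb eond utsa dln vryve els
Hunk 2: at line 5 remove [oyo,quv,mcp] add [ftfu] -> 12 lines: yocl amtt slszf ictz tetkc ftfu ytxb eond utsa dln vryve els
Hunk 3: at line 2 remove [slszf,ictz] add [bny,lbolo] -> 12 lines: yocl amtt bny lbolo tetkc ftfu ytxb eond utsa dln vryve els
Hunk 4: at line 4 remove [ftfu,ytxb] add [gybx,pzohh,warh] -> 13 lines: yocl amtt bny lbolo tetkc gybx pzohh warh eond utsa dln vryve els
Hunk 5: at line 2 remove [lbolo,tetkc,gybx] add [hfmo,zqdu] -> 12 lines: yocl amtt bny hfmo zqdu pzohh warh eond utsa dln vryve els
Hunk 6: at line 4 remove [pzohh,warh] add [wmis] -> 11 lines: yocl amtt bny hfmo zqdu wmis eond utsa dln vryve els
Final line 10: vryve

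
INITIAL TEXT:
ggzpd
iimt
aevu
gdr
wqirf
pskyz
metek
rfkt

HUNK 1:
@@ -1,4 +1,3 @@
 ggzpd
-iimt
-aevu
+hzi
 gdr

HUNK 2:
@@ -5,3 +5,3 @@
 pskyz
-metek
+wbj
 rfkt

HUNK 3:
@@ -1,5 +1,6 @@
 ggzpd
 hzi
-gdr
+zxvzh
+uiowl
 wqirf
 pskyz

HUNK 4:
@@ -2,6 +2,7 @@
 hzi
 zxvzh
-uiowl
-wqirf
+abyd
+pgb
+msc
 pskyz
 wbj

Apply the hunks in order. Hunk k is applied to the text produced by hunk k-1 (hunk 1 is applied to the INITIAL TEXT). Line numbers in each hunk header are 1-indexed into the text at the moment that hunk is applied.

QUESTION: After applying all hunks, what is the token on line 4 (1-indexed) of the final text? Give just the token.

Answer: abyd

Derivation:
Hunk 1: at line 1 remove [iimt,aevu] add [hzi] -> 7 lines: ggzpd hzi gdr wqirf pskyz metek rfkt
Hunk 2: at line 5 remove [metek] add [wbj] -> 7 lines: ggzpd hzi gdr wqirf pskyz wbj rfkt
Hunk 3: at line 1 remove [gdr] add [zxvzh,uiowl] -> 8 lines: ggzpd hzi zxvzh uiowl wqirf pskyz wbj rfkt
Hunk 4: at line 2 remove [uiowl,wqirf] add [abyd,pgb,msc] -> 9 lines: ggzpd hzi zxvzh abyd pgb msc pskyz wbj rfkt
Final line 4: abyd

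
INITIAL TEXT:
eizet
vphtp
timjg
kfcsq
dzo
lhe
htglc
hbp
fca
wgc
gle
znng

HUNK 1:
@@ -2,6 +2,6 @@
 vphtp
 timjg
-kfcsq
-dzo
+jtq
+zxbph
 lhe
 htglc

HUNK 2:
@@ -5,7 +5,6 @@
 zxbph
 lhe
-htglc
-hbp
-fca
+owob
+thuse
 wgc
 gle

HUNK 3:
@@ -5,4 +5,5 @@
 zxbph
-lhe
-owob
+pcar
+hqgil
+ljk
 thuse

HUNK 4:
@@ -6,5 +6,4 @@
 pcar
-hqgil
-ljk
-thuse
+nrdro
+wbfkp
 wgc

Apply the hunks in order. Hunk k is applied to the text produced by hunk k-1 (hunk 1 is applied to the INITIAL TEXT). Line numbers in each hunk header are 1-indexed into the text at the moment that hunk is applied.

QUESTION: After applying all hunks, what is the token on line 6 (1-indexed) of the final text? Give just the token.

Hunk 1: at line 2 remove [kfcsq,dzo] add [jtq,zxbph] -> 12 lines: eizet vphtp timjg jtq zxbph lhe htglc hbp fca wgc gle znng
Hunk 2: at line 5 remove [htglc,hbp,fca] add [owob,thuse] -> 11 lines: eizet vphtp timjg jtq zxbph lhe owob thuse wgc gle znng
Hunk 3: at line 5 remove [lhe,owob] add [pcar,hqgil,ljk] -> 12 lines: eizet vphtp timjg jtq zxbph pcar hqgil ljk thuse wgc gle znng
Hunk 4: at line 6 remove [hqgil,ljk,thuse] add [nrdro,wbfkp] -> 11 lines: eizet vphtp timjg jtq zxbph pcar nrdro wbfkp wgc gle znng
Final line 6: pcar

Answer: pcar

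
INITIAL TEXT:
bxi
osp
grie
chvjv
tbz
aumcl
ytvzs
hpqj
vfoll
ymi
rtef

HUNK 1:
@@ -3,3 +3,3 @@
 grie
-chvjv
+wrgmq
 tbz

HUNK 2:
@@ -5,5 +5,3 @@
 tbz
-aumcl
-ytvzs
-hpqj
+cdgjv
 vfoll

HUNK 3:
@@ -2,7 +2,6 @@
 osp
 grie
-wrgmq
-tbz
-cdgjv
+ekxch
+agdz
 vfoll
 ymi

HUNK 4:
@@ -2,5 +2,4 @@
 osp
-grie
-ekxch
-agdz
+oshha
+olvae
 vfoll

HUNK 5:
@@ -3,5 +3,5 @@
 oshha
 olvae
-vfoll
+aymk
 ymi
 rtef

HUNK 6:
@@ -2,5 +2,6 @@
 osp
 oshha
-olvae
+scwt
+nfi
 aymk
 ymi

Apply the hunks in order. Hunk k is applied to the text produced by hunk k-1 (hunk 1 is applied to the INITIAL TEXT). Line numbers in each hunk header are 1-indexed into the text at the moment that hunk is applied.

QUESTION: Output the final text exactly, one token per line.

Answer: bxi
osp
oshha
scwt
nfi
aymk
ymi
rtef

Derivation:
Hunk 1: at line 3 remove [chvjv] add [wrgmq] -> 11 lines: bxi osp grie wrgmq tbz aumcl ytvzs hpqj vfoll ymi rtef
Hunk 2: at line 5 remove [aumcl,ytvzs,hpqj] add [cdgjv] -> 9 lines: bxi osp grie wrgmq tbz cdgjv vfoll ymi rtef
Hunk 3: at line 2 remove [wrgmq,tbz,cdgjv] add [ekxch,agdz] -> 8 lines: bxi osp grie ekxch agdz vfoll ymi rtef
Hunk 4: at line 2 remove [grie,ekxch,agdz] add [oshha,olvae] -> 7 lines: bxi osp oshha olvae vfoll ymi rtef
Hunk 5: at line 3 remove [vfoll] add [aymk] -> 7 lines: bxi osp oshha olvae aymk ymi rtef
Hunk 6: at line 2 remove [olvae] add [scwt,nfi] -> 8 lines: bxi osp oshha scwt nfi aymk ymi rtef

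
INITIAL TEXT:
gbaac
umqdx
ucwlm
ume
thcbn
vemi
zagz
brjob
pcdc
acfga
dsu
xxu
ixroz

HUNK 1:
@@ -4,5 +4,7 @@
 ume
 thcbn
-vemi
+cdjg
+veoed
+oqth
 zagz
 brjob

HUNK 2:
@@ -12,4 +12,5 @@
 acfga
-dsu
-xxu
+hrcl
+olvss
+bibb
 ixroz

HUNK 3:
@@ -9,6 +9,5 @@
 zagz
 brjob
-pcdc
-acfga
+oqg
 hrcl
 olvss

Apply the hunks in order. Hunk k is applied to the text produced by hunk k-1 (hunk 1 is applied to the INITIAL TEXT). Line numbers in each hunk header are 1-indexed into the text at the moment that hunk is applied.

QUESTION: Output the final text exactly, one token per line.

Hunk 1: at line 4 remove [vemi] add [cdjg,veoed,oqth] -> 15 lines: gbaac umqdx ucwlm ume thcbn cdjg veoed oqth zagz brjob pcdc acfga dsu xxu ixroz
Hunk 2: at line 12 remove [dsu,xxu] add [hrcl,olvss,bibb] -> 16 lines: gbaac umqdx ucwlm ume thcbn cdjg veoed oqth zagz brjob pcdc acfga hrcl olvss bibb ixroz
Hunk 3: at line 9 remove [pcdc,acfga] add [oqg] -> 15 lines: gbaac umqdx ucwlm ume thcbn cdjg veoed oqth zagz brjob oqg hrcl olvss bibb ixroz

Answer: gbaac
umqdx
ucwlm
ume
thcbn
cdjg
veoed
oqth
zagz
brjob
oqg
hrcl
olvss
bibb
ixroz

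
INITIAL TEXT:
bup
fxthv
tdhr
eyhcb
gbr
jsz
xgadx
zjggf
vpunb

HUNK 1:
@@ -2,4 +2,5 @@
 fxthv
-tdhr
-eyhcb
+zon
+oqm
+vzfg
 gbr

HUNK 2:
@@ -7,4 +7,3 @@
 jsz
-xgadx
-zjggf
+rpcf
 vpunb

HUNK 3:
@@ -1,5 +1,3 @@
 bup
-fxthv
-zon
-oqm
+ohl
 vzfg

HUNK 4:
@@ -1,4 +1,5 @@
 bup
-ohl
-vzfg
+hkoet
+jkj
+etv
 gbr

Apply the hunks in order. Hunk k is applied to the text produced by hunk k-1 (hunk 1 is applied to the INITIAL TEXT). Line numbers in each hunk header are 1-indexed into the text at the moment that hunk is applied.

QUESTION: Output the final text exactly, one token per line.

Hunk 1: at line 2 remove [tdhr,eyhcb] add [zon,oqm,vzfg] -> 10 lines: bup fxthv zon oqm vzfg gbr jsz xgadx zjggf vpunb
Hunk 2: at line 7 remove [xgadx,zjggf] add [rpcf] -> 9 lines: bup fxthv zon oqm vzfg gbr jsz rpcf vpunb
Hunk 3: at line 1 remove [fxthv,zon,oqm] add [ohl] -> 7 lines: bup ohl vzfg gbr jsz rpcf vpunb
Hunk 4: at line 1 remove [ohl,vzfg] add [hkoet,jkj,etv] -> 8 lines: bup hkoet jkj etv gbr jsz rpcf vpunb

Answer: bup
hkoet
jkj
etv
gbr
jsz
rpcf
vpunb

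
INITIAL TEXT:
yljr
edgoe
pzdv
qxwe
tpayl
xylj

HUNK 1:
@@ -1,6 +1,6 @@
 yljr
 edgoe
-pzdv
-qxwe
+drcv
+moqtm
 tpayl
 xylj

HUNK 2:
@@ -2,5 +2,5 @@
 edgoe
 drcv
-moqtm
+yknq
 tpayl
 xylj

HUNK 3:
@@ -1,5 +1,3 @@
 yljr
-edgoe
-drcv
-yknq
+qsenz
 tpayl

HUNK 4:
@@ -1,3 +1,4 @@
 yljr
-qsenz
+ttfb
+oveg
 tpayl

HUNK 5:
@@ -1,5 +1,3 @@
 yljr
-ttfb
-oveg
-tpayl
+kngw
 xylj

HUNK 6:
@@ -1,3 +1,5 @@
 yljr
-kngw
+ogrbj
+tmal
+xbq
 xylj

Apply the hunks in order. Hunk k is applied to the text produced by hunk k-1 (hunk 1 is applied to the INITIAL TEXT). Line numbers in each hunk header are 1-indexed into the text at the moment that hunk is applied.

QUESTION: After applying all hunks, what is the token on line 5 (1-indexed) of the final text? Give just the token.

Hunk 1: at line 1 remove [pzdv,qxwe] add [drcv,moqtm] -> 6 lines: yljr edgoe drcv moqtm tpayl xylj
Hunk 2: at line 2 remove [moqtm] add [yknq] -> 6 lines: yljr edgoe drcv yknq tpayl xylj
Hunk 3: at line 1 remove [edgoe,drcv,yknq] add [qsenz] -> 4 lines: yljr qsenz tpayl xylj
Hunk 4: at line 1 remove [qsenz] add [ttfb,oveg] -> 5 lines: yljr ttfb oveg tpayl xylj
Hunk 5: at line 1 remove [ttfb,oveg,tpayl] add [kngw] -> 3 lines: yljr kngw xylj
Hunk 6: at line 1 remove [kngw] add [ogrbj,tmal,xbq] -> 5 lines: yljr ogrbj tmal xbq xylj
Final line 5: xylj

Answer: xylj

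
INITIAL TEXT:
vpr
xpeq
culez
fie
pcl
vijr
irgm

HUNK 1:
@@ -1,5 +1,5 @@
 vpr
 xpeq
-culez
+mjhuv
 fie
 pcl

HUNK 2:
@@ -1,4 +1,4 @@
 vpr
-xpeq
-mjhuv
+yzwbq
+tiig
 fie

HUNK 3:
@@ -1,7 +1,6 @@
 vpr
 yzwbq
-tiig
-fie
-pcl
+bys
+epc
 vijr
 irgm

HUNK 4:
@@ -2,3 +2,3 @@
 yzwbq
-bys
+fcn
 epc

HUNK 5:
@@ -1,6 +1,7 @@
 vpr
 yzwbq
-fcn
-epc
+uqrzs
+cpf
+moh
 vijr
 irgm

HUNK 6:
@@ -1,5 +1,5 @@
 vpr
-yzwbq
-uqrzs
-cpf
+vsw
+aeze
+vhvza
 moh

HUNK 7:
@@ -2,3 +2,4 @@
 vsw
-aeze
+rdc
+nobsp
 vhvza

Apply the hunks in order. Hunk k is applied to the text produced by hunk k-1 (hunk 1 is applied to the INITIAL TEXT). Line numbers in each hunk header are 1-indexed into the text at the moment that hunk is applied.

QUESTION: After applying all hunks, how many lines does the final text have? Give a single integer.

Hunk 1: at line 1 remove [culez] add [mjhuv] -> 7 lines: vpr xpeq mjhuv fie pcl vijr irgm
Hunk 2: at line 1 remove [xpeq,mjhuv] add [yzwbq,tiig] -> 7 lines: vpr yzwbq tiig fie pcl vijr irgm
Hunk 3: at line 1 remove [tiig,fie,pcl] add [bys,epc] -> 6 lines: vpr yzwbq bys epc vijr irgm
Hunk 4: at line 2 remove [bys] add [fcn] -> 6 lines: vpr yzwbq fcn epc vijr irgm
Hunk 5: at line 1 remove [fcn,epc] add [uqrzs,cpf,moh] -> 7 lines: vpr yzwbq uqrzs cpf moh vijr irgm
Hunk 6: at line 1 remove [yzwbq,uqrzs,cpf] add [vsw,aeze,vhvza] -> 7 lines: vpr vsw aeze vhvza moh vijr irgm
Hunk 7: at line 2 remove [aeze] add [rdc,nobsp] -> 8 lines: vpr vsw rdc nobsp vhvza moh vijr irgm
Final line count: 8

Answer: 8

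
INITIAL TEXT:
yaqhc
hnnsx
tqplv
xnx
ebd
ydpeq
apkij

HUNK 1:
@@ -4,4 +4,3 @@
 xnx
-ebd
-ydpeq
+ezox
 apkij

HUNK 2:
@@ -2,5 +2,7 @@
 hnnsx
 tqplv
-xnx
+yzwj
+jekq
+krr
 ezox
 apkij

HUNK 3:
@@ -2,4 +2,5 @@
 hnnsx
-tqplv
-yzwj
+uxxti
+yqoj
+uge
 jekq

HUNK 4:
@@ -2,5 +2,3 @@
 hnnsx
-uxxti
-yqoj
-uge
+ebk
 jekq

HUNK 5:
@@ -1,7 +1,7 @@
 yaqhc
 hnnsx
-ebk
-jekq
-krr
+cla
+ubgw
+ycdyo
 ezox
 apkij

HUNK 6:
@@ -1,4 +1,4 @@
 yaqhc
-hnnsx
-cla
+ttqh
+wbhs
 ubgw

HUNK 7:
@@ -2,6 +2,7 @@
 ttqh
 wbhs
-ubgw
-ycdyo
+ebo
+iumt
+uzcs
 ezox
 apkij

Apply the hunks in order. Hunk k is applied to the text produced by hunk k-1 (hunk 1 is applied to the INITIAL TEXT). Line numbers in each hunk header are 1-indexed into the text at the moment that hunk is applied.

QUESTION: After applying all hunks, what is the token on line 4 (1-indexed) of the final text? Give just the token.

Answer: ebo

Derivation:
Hunk 1: at line 4 remove [ebd,ydpeq] add [ezox] -> 6 lines: yaqhc hnnsx tqplv xnx ezox apkij
Hunk 2: at line 2 remove [xnx] add [yzwj,jekq,krr] -> 8 lines: yaqhc hnnsx tqplv yzwj jekq krr ezox apkij
Hunk 3: at line 2 remove [tqplv,yzwj] add [uxxti,yqoj,uge] -> 9 lines: yaqhc hnnsx uxxti yqoj uge jekq krr ezox apkij
Hunk 4: at line 2 remove [uxxti,yqoj,uge] add [ebk] -> 7 lines: yaqhc hnnsx ebk jekq krr ezox apkij
Hunk 5: at line 1 remove [ebk,jekq,krr] add [cla,ubgw,ycdyo] -> 7 lines: yaqhc hnnsx cla ubgw ycdyo ezox apkij
Hunk 6: at line 1 remove [hnnsx,cla] add [ttqh,wbhs] -> 7 lines: yaqhc ttqh wbhs ubgw ycdyo ezox apkij
Hunk 7: at line 2 remove [ubgw,ycdyo] add [ebo,iumt,uzcs] -> 8 lines: yaqhc ttqh wbhs ebo iumt uzcs ezox apkij
Final line 4: ebo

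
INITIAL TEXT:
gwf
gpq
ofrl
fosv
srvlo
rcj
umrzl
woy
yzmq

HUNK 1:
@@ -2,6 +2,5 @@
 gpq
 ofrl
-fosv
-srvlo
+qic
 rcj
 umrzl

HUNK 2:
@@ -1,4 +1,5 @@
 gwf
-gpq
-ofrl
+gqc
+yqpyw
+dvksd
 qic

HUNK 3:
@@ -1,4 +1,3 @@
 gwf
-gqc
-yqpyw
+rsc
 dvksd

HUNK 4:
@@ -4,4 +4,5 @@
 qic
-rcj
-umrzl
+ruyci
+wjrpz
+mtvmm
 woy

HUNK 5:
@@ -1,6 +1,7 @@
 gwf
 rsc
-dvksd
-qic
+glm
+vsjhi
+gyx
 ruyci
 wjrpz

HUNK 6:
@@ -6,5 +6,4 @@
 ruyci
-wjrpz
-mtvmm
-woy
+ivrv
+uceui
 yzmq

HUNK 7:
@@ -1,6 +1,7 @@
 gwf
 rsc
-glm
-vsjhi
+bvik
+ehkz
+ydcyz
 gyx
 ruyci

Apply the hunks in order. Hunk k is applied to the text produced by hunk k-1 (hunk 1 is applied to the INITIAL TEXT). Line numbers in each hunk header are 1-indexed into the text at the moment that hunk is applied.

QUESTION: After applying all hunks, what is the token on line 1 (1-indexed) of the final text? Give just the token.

Answer: gwf

Derivation:
Hunk 1: at line 2 remove [fosv,srvlo] add [qic] -> 8 lines: gwf gpq ofrl qic rcj umrzl woy yzmq
Hunk 2: at line 1 remove [gpq,ofrl] add [gqc,yqpyw,dvksd] -> 9 lines: gwf gqc yqpyw dvksd qic rcj umrzl woy yzmq
Hunk 3: at line 1 remove [gqc,yqpyw] add [rsc] -> 8 lines: gwf rsc dvksd qic rcj umrzl woy yzmq
Hunk 4: at line 4 remove [rcj,umrzl] add [ruyci,wjrpz,mtvmm] -> 9 lines: gwf rsc dvksd qic ruyci wjrpz mtvmm woy yzmq
Hunk 5: at line 1 remove [dvksd,qic] add [glm,vsjhi,gyx] -> 10 lines: gwf rsc glm vsjhi gyx ruyci wjrpz mtvmm woy yzmq
Hunk 6: at line 6 remove [wjrpz,mtvmm,woy] add [ivrv,uceui] -> 9 lines: gwf rsc glm vsjhi gyx ruyci ivrv uceui yzmq
Hunk 7: at line 1 remove [glm,vsjhi] add [bvik,ehkz,ydcyz] -> 10 lines: gwf rsc bvik ehkz ydcyz gyx ruyci ivrv uceui yzmq
Final line 1: gwf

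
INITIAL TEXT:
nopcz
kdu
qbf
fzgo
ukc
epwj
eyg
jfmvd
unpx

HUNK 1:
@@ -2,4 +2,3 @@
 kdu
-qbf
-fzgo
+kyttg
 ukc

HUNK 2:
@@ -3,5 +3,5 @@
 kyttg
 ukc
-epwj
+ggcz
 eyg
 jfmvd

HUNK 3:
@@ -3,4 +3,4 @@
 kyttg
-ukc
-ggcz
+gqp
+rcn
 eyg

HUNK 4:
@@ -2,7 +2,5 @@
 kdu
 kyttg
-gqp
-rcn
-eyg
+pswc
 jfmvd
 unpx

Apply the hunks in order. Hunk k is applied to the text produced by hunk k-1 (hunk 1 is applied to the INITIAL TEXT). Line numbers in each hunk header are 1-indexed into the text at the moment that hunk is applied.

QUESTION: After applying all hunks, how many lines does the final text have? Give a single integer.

Hunk 1: at line 2 remove [qbf,fzgo] add [kyttg] -> 8 lines: nopcz kdu kyttg ukc epwj eyg jfmvd unpx
Hunk 2: at line 3 remove [epwj] add [ggcz] -> 8 lines: nopcz kdu kyttg ukc ggcz eyg jfmvd unpx
Hunk 3: at line 3 remove [ukc,ggcz] add [gqp,rcn] -> 8 lines: nopcz kdu kyttg gqp rcn eyg jfmvd unpx
Hunk 4: at line 2 remove [gqp,rcn,eyg] add [pswc] -> 6 lines: nopcz kdu kyttg pswc jfmvd unpx
Final line count: 6

Answer: 6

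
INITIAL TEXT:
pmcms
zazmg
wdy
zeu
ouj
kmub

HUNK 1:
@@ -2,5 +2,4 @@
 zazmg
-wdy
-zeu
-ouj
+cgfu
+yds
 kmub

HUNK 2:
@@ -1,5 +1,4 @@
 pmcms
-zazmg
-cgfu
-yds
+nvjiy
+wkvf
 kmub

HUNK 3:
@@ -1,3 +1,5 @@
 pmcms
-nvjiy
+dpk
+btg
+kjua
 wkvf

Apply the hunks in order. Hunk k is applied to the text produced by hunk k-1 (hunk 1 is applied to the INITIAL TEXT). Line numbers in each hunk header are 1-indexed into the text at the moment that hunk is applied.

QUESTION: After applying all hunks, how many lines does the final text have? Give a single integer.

Answer: 6

Derivation:
Hunk 1: at line 2 remove [wdy,zeu,ouj] add [cgfu,yds] -> 5 lines: pmcms zazmg cgfu yds kmub
Hunk 2: at line 1 remove [zazmg,cgfu,yds] add [nvjiy,wkvf] -> 4 lines: pmcms nvjiy wkvf kmub
Hunk 3: at line 1 remove [nvjiy] add [dpk,btg,kjua] -> 6 lines: pmcms dpk btg kjua wkvf kmub
Final line count: 6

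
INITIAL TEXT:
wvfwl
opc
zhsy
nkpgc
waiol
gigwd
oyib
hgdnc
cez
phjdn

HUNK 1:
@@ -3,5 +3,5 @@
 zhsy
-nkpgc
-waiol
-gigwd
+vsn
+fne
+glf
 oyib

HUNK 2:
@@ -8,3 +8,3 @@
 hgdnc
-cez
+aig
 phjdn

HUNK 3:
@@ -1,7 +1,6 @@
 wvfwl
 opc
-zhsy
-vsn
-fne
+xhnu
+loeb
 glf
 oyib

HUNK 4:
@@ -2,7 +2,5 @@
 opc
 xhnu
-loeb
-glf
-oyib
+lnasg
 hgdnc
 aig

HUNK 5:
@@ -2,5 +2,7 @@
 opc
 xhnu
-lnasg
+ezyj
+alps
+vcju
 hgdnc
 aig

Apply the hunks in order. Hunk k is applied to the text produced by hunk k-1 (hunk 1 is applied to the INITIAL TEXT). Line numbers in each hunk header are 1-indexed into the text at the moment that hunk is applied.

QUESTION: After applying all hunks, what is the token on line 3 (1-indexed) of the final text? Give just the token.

Hunk 1: at line 3 remove [nkpgc,waiol,gigwd] add [vsn,fne,glf] -> 10 lines: wvfwl opc zhsy vsn fne glf oyib hgdnc cez phjdn
Hunk 2: at line 8 remove [cez] add [aig] -> 10 lines: wvfwl opc zhsy vsn fne glf oyib hgdnc aig phjdn
Hunk 3: at line 1 remove [zhsy,vsn,fne] add [xhnu,loeb] -> 9 lines: wvfwl opc xhnu loeb glf oyib hgdnc aig phjdn
Hunk 4: at line 2 remove [loeb,glf,oyib] add [lnasg] -> 7 lines: wvfwl opc xhnu lnasg hgdnc aig phjdn
Hunk 5: at line 2 remove [lnasg] add [ezyj,alps,vcju] -> 9 lines: wvfwl opc xhnu ezyj alps vcju hgdnc aig phjdn
Final line 3: xhnu

Answer: xhnu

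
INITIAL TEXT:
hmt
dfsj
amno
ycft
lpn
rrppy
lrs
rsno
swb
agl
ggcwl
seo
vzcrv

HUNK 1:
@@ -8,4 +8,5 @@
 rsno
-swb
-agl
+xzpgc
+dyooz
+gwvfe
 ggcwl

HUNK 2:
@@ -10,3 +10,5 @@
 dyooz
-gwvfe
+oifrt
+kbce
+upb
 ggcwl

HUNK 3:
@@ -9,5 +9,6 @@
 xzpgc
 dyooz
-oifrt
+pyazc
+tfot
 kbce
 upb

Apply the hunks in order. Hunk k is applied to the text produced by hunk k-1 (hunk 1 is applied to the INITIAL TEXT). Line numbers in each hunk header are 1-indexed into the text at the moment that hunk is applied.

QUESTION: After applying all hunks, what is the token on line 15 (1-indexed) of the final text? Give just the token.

Answer: ggcwl

Derivation:
Hunk 1: at line 8 remove [swb,agl] add [xzpgc,dyooz,gwvfe] -> 14 lines: hmt dfsj amno ycft lpn rrppy lrs rsno xzpgc dyooz gwvfe ggcwl seo vzcrv
Hunk 2: at line 10 remove [gwvfe] add [oifrt,kbce,upb] -> 16 lines: hmt dfsj amno ycft lpn rrppy lrs rsno xzpgc dyooz oifrt kbce upb ggcwl seo vzcrv
Hunk 3: at line 9 remove [oifrt] add [pyazc,tfot] -> 17 lines: hmt dfsj amno ycft lpn rrppy lrs rsno xzpgc dyooz pyazc tfot kbce upb ggcwl seo vzcrv
Final line 15: ggcwl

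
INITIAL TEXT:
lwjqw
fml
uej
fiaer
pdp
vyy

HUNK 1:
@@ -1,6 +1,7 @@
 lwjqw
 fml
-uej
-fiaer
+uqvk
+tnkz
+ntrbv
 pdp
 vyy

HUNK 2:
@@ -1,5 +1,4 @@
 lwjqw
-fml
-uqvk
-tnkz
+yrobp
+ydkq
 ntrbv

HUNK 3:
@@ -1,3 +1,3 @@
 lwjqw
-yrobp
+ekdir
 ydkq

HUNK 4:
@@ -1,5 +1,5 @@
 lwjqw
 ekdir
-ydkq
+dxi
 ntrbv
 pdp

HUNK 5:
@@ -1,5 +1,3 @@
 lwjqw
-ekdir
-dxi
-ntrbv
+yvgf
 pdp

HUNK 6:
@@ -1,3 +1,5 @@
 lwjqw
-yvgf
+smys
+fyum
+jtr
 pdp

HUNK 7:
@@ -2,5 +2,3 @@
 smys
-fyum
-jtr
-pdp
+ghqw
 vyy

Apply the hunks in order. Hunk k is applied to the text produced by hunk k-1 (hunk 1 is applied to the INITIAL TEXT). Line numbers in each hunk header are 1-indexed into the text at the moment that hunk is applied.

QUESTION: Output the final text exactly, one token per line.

Answer: lwjqw
smys
ghqw
vyy

Derivation:
Hunk 1: at line 1 remove [uej,fiaer] add [uqvk,tnkz,ntrbv] -> 7 lines: lwjqw fml uqvk tnkz ntrbv pdp vyy
Hunk 2: at line 1 remove [fml,uqvk,tnkz] add [yrobp,ydkq] -> 6 lines: lwjqw yrobp ydkq ntrbv pdp vyy
Hunk 3: at line 1 remove [yrobp] add [ekdir] -> 6 lines: lwjqw ekdir ydkq ntrbv pdp vyy
Hunk 4: at line 1 remove [ydkq] add [dxi] -> 6 lines: lwjqw ekdir dxi ntrbv pdp vyy
Hunk 5: at line 1 remove [ekdir,dxi,ntrbv] add [yvgf] -> 4 lines: lwjqw yvgf pdp vyy
Hunk 6: at line 1 remove [yvgf] add [smys,fyum,jtr] -> 6 lines: lwjqw smys fyum jtr pdp vyy
Hunk 7: at line 2 remove [fyum,jtr,pdp] add [ghqw] -> 4 lines: lwjqw smys ghqw vyy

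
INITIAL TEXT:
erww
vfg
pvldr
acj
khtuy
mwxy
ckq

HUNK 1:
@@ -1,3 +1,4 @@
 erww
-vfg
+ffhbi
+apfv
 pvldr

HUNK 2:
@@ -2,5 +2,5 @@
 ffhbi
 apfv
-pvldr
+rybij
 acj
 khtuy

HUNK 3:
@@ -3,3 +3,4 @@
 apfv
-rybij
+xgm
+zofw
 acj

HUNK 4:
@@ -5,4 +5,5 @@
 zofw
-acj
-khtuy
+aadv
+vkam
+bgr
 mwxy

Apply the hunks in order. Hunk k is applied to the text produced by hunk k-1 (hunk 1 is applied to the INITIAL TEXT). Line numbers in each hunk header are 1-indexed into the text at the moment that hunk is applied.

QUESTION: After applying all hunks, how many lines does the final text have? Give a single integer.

Hunk 1: at line 1 remove [vfg] add [ffhbi,apfv] -> 8 lines: erww ffhbi apfv pvldr acj khtuy mwxy ckq
Hunk 2: at line 2 remove [pvldr] add [rybij] -> 8 lines: erww ffhbi apfv rybij acj khtuy mwxy ckq
Hunk 3: at line 3 remove [rybij] add [xgm,zofw] -> 9 lines: erww ffhbi apfv xgm zofw acj khtuy mwxy ckq
Hunk 4: at line 5 remove [acj,khtuy] add [aadv,vkam,bgr] -> 10 lines: erww ffhbi apfv xgm zofw aadv vkam bgr mwxy ckq
Final line count: 10

Answer: 10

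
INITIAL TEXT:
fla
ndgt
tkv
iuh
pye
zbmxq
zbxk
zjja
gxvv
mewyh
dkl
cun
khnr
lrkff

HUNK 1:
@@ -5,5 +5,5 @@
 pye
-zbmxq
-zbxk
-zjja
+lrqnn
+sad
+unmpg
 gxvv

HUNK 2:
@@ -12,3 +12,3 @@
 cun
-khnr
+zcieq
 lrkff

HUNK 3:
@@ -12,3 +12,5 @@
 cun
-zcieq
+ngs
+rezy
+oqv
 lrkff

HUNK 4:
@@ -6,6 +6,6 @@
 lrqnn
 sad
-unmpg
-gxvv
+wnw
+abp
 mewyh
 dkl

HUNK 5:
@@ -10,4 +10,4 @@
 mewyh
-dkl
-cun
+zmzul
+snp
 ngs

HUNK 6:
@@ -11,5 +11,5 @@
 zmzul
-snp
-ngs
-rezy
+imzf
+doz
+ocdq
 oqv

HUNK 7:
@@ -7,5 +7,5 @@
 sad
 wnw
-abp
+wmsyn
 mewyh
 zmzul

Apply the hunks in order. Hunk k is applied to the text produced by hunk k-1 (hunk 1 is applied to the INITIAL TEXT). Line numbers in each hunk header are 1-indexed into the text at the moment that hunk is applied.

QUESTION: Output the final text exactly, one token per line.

Answer: fla
ndgt
tkv
iuh
pye
lrqnn
sad
wnw
wmsyn
mewyh
zmzul
imzf
doz
ocdq
oqv
lrkff

Derivation:
Hunk 1: at line 5 remove [zbmxq,zbxk,zjja] add [lrqnn,sad,unmpg] -> 14 lines: fla ndgt tkv iuh pye lrqnn sad unmpg gxvv mewyh dkl cun khnr lrkff
Hunk 2: at line 12 remove [khnr] add [zcieq] -> 14 lines: fla ndgt tkv iuh pye lrqnn sad unmpg gxvv mewyh dkl cun zcieq lrkff
Hunk 3: at line 12 remove [zcieq] add [ngs,rezy,oqv] -> 16 lines: fla ndgt tkv iuh pye lrqnn sad unmpg gxvv mewyh dkl cun ngs rezy oqv lrkff
Hunk 4: at line 6 remove [unmpg,gxvv] add [wnw,abp] -> 16 lines: fla ndgt tkv iuh pye lrqnn sad wnw abp mewyh dkl cun ngs rezy oqv lrkff
Hunk 5: at line 10 remove [dkl,cun] add [zmzul,snp] -> 16 lines: fla ndgt tkv iuh pye lrqnn sad wnw abp mewyh zmzul snp ngs rezy oqv lrkff
Hunk 6: at line 11 remove [snp,ngs,rezy] add [imzf,doz,ocdq] -> 16 lines: fla ndgt tkv iuh pye lrqnn sad wnw abp mewyh zmzul imzf doz ocdq oqv lrkff
Hunk 7: at line 7 remove [abp] add [wmsyn] -> 16 lines: fla ndgt tkv iuh pye lrqnn sad wnw wmsyn mewyh zmzul imzf doz ocdq oqv lrkff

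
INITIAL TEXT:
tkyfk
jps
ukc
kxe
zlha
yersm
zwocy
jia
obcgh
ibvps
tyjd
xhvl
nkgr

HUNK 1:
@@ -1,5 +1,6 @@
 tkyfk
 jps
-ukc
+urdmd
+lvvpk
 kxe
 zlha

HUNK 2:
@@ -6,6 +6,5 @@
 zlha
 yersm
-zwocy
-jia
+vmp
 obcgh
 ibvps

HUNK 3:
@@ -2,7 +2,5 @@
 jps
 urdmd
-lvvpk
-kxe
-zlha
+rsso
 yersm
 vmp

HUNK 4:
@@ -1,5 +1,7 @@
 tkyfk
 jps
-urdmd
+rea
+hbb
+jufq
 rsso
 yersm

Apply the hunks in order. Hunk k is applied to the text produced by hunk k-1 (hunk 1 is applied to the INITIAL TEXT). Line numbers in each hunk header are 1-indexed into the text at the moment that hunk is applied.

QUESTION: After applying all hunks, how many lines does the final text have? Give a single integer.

Answer: 13

Derivation:
Hunk 1: at line 1 remove [ukc] add [urdmd,lvvpk] -> 14 lines: tkyfk jps urdmd lvvpk kxe zlha yersm zwocy jia obcgh ibvps tyjd xhvl nkgr
Hunk 2: at line 6 remove [zwocy,jia] add [vmp] -> 13 lines: tkyfk jps urdmd lvvpk kxe zlha yersm vmp obcgh ibvps tyjd xhvl nkgr
Hunk 3: at line 2 remove [lvvpk,kxe,zlha] add [rsso] -> 11 lines: tkyfk jps urdmd rsso yersm vmp obcgh ibvps tyjd xhvl nkgr
Hunk 4: at line 1 remove [urdmd] add [rea,hbb,jufq] -> 13 lines: tkyfk jps rea hbb jufq rsso yersm vmp obcgh ibvps tyjd xhvl nkgr
Final line count: 13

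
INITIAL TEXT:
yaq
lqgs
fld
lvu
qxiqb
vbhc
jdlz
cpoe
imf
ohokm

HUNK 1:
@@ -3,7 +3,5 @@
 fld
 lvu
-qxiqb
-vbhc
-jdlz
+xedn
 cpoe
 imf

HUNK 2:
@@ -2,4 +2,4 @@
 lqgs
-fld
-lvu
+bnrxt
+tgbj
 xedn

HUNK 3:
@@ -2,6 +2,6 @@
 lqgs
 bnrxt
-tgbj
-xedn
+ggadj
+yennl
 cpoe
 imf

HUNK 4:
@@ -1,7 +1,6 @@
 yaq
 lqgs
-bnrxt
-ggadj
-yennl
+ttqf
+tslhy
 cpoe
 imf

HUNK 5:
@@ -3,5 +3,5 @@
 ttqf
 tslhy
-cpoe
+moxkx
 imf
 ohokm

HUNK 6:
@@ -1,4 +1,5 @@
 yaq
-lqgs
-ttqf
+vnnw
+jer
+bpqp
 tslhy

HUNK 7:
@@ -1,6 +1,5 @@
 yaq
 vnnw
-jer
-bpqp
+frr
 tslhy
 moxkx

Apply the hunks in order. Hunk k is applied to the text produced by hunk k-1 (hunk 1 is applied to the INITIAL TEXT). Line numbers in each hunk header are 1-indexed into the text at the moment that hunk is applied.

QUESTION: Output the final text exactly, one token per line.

Answer: yaq
vnnw
frr
tslhy
moxkx
imf
ohokm

Derivation:
Hunk 1: at line 3 remove [qxiqb,vbhc,jdlz] add [xedn] -> 8 lines: yaq lqgs fld lvu xedn cpoe imf ohokm
Hunk 2: at line 2 remove [fld,lvu] add [bnrxt,tgbj] -> 8 lines: yaq lqgs bnrxt tgbj xedn cpoe imf ohokm
Hunk 3: at line 2 remove [tgbj,xedn] add [ggadj,yennl] -> 8 lines: yaq lqgs bnrxt ggadj yennl cpoe imf ohokm
Hunk 4: at line 1 remove [bnrxt,ggadj,yennl] add [ttqf,tslhy] -> 7 lines: yaq lqgs ttqf tslhy cpoe imf ohokm
Hunk 5: at line 3 remove [cpoe] add [moxkx] -> 7 lines: yaq lqgs ttqf tslhy moxkx imf ohokm
Hunk 6: at line 1 remove [lqgs,ttqf] add [vnnw,jer,bpqp] -> 8 lines: yaq vnnw jer bpqp tslhy moxkx imf ohokm
Hunk 7: at line 1 remove [jer,bpqp] add [frr] -> 7 lines: yaq vnnw frr tslhy moxkx imf ohokm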